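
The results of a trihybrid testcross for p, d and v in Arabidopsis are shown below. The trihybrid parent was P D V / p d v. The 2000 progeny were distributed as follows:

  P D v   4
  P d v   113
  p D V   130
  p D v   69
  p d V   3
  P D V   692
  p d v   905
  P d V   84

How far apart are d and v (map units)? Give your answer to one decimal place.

8.0 map units

The two rarest classes, P D v and p d V, are the double crossovers. Comparing them with the parentals, only the v allele has switched, so v is the middle locus and the order is d – v – p.
Crossovers in the d–v interval produce the single-crossover classes P d V and p D v (84 + 69 = 153) plus the double crossovers (7).
RF(d–v) = (153 + 7) / 2000 = 160/2000 = 0.0800 → 8.0 map units.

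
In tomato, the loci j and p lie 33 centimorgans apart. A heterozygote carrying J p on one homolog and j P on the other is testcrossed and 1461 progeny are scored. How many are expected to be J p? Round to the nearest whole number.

A map distance of 33 centimorgans corresponds to a recombination frequency of 0.330.
The F1 is J p / j P, so J p is a parental gamete class with expected frequency (1 − r)/2 = 0.670/2 = 0.3350.
Expected number = 0.3350 × 1461 = 489.43 ≈ 489.

489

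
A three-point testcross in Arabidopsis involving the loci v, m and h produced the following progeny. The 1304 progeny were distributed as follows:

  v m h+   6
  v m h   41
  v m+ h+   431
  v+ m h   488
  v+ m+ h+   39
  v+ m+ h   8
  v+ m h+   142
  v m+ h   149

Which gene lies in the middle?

The two most frequent reciprocal classes, v m+ h+ and v+ m h, are the parental types, so the F1 was v m+ h+ / v+ m h.
The two rarest classes, v m h+ and v+ m+ h, are the double crossovers. Comparing them with the parentals, only the m allele has switched, so m is the middle locus and the order is v – m – h.

m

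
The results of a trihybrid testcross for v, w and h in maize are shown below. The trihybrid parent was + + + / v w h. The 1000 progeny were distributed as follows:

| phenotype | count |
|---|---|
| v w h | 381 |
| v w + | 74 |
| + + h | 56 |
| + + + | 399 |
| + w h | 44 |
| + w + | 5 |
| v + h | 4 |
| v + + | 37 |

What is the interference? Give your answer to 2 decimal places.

The two rarest classes, + w + and v + h, are the double crossovers. Comparing them with the parentals, only the w allele has switched, so w is the middle locus and the order is v – w – h.
v–w: (81 + 9)/1000 = 0.0900; w–h: (130 + 9)/1000 = 0.1390.
Expected DCO frequency = 0.0900 × 0.1390 ≈ 0.01251; observed = 9/1000 ≈ 0.00900.
Coefficient of coincidence = 0.00900/0.01251 ≈ 0.72; interference = 1 − 0.72 = 0.28.

0.28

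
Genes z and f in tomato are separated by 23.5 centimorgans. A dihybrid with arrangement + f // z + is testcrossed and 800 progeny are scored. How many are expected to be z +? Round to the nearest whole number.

306

A map distance of 23.5 centimorgans corresponds to a recombination frequency of 0.235.
The F1 is + f / z +, so z + is a parental gamete class with expected frequency (1 − r)/2 = 0.765/2 = 0.3825.
Expected number = 0.3825 × 800 = 306.00 ≈ 306.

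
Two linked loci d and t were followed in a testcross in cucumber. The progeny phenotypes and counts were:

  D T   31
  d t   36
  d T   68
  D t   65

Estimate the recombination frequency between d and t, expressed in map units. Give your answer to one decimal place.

33.5 map units

The two most frequent classes, D t (65) and d T (68), are the parental types, so the F1 was D t / d T.
The recombinant classes are D T and d t: 31 + 36 = 67.
Recombination frequency = 67/200 = 0.3350 ≈ 33.5%, i.e. 33.5 map units.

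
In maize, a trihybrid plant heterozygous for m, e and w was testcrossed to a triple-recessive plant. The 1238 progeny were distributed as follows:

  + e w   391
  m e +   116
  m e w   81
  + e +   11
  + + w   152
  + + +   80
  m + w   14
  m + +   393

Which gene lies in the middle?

w

The two most frequent reciprocal classes, m + + and + e w, are the parental types, so the F1 was m + + / + e w.
The two rarest classes, m + w and + e +, are the double crossovers. Comparing them with the parentals, only the w allele has switched, so w is the middle locus and the order is m – w – e.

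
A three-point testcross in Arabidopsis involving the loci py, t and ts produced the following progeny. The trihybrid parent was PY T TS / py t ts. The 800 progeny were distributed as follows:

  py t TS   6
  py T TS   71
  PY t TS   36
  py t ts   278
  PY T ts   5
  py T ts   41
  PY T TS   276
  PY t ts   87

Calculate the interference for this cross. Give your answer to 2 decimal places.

The two rarest classes, PY T ts and py t TS, are the double crossovers. Comparing them with the parentals, only the ts allele has switched, so ts is the middle locus and the order is py – ts – t.
py–ts: (158 + 11)/800 = 0.2112; ts–t: (77 + 11)/800 = 0.1100.
Expected DCO frequency = 0.2112 × 0.1100 ≈ 0.02323; observed = 11/800 ≈ 0.01375.
Coefficient of coincidence = 0.01375/0.02323 ≈ 0.59; interference = 1 − 0.59 = 0.41.

0.41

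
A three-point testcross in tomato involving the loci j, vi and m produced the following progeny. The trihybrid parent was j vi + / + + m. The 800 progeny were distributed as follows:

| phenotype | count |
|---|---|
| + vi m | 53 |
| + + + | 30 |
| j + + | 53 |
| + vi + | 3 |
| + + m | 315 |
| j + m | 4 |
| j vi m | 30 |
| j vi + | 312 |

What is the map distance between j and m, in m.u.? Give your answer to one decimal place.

8.4 m.u.

The two rarest classes, + vi + and j + m, are the double crossovers. Comparing them with the parentals, only the j allele has switched, so j is the middle locus and the order is m – j – vi.
Crossovers in the m–j interval produce the single-crossover classes j vi m and + + + (30 + 30 = 60) plus the double crossovers (7).
RF(m–j) = (60 + 7) / 800 = 67/800 = 0.0838 → 8.4 m.u.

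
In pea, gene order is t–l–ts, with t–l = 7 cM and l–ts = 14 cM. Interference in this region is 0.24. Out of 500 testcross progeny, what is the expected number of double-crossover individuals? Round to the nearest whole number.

Map distances give recombination frequencies of 0.070 and 0.140 for the two intervals.
With interference 0.24 (so coincidence = 0.76), expected double-crossover frequency = 0.070 × 0.140 × 0.76 = 0.00745.
Expected number = 0.00745 × 500 = 3.72 ≈ 4.

4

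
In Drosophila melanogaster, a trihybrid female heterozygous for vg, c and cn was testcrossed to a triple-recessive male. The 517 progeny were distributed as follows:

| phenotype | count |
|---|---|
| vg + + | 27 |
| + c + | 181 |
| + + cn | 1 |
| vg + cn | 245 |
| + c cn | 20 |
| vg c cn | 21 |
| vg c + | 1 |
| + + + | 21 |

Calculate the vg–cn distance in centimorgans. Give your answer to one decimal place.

9.5 centimorgans

The two most frequent reciprocal classes, vg + cn and + c +, are the parental types, so the F1 was vg + cn / + c +.
The two rarest classes, + + cn and vg c +, are the double crossovers. Comparing them with the parentals, only the vg allele has switched, so vg is the middle locus and the order is c – vg – cn.
Crossovers in the vg–cn interval produce the single-crossover classes vg + + and + c cn (27 + 20 = 47) plus the double crossovers (2).
RF(vg–cn) = (47 + 2) / 517 = 49/517 = 0.0948 → 9.5 centimorgans.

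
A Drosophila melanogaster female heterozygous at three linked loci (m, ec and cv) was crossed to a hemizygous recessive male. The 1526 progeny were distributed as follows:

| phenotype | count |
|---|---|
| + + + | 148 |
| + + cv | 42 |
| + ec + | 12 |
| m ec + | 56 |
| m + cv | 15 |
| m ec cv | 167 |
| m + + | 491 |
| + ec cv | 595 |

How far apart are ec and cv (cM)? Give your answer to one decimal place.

8.2 cM

The two most frequent reciprocal classes, + ec cv and m + +, are the parental types, so the F1 was + ec cv / m + +.
The two rarest classes, + ec + and m + cv, are the double crossovers. Comparing them with the parentals, only the cv allele has switched, so cv is the middle locus and the order is m – cv – ec.
Crossovers in the cv–ec interval produce the single-crossover classes + + cv and m ec + (42 + 56 = 98) plus the double crossovers (27).
RF(cv–ec) = (98 + 27) / 1526 = 125/1526 = 0.0819 → 8.2 cM.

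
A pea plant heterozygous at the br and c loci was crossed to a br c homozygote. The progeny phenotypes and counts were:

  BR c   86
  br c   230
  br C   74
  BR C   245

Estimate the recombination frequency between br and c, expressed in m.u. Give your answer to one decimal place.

25.2 m.u.

The two most frequent classes, BR C (245) and br c (230), are the parental types, so the F1 was BR C / br c.
The recombinant classes are BR c and br C: 86 + 74 = 160.
Recombination frequency = 160/635 = 0.2520 ≈ 25.2%, i.e. 25.2 m.u.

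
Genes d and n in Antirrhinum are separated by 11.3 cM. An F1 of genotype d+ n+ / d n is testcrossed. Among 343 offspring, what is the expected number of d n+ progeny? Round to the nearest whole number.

A map distance of 11.3 cM corresponds to a recombination frequency of 0.113.
The F1 is d+ n+ / d n, so d n+ is a recombinant gamete class with expected frequency r/2 = 0.113/2 = 0.0565.
Expected number = 0.0565 × 343 = 19.38 ≈ 19.

19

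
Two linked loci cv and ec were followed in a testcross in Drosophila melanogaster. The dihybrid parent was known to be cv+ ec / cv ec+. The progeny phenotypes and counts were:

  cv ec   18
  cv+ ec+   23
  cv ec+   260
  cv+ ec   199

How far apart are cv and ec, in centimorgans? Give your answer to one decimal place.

8.2 centimorgans

The recombinant classes are cv+ ec+ and cv ec: 23 + 18 = 41.
Recombination frequency = 41/500 = 0.0820 ≈ 8.2%, i.e. 8.2 centimorgans.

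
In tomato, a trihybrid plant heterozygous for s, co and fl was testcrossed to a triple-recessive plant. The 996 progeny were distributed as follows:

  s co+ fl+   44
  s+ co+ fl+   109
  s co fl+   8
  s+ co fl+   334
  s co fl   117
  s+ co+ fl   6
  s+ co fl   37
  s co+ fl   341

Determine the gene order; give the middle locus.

s

The two most frequent reciprocal classes, s co+ fl and s+ co fl+, are the parental types, so the F1 was s co+ fl / s+ co fl+.
The two rarest classes, s+ co+ fl and s co fl+, are the double crossovers. Comparing them with the parentals, only the s allele has switched, so s is the middle locus and the order is co – s – fl.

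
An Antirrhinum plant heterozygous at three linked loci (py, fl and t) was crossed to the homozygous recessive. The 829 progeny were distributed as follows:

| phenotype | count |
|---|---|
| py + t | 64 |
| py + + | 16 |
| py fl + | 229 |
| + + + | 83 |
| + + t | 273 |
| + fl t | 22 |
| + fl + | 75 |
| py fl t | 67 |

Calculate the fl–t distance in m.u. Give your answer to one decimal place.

22.7 m.u.

The two most frequent reciprocal classes, + + t and py fl +, are the parental types, so the F1 was + + t / py fl +.
The two rarest classes, + fl t and py + +, are the double crossovers. Comparing them with the parentals, only the fl allele has switched, so fl is the middle locus and the order is py – fl – t.
Crossovers in the fl–t interval produce the single-crossover classes + + + and py fl t (83 + 67 = 150) plus the double crossovers (38).
RF(fl–t) = (150 + 38) / 829 = 188/829 = 0.2268 → 22.7 m.u.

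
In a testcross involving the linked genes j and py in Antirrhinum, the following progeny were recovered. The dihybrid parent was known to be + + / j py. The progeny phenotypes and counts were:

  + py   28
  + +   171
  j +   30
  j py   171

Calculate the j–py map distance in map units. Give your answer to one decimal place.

The recombinant classes are + py and j +: 28 + 30 = 58.
Recombination frequency = 58/400 = 0.1450 ≈ 14.5%, i.e. 14.5 map units.

14.5 map units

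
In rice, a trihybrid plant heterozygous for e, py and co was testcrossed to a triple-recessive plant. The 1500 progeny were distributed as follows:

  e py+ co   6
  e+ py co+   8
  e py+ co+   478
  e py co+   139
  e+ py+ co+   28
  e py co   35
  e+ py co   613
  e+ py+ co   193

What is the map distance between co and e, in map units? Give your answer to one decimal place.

The two most frequent reciprocal classes, e py+ co+ and e+ py co, are the parental types, so the F1 was e py+ co+ / e+ py co.
The two rarest classes, e py+ co and e+ py co+, are the double crossovers. Comparing them with the parentals, only the co allele has switched, so co is the middle locus and the order is py – co – e.
Crossovers in the co–e interval produce the single-crossover classes e+ py+ co+ and e py co (28 + 35 = 63) plus the double crossovers (14).
RF(co–e) = (63 + 14) / 1500 = 77/1500 = 0.0513 → 5.1 map units.

5.1 map units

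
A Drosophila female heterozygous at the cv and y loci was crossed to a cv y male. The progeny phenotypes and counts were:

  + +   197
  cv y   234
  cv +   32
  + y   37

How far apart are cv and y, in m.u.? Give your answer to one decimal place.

The two most frequent classes, + + (197) and cv y (234), are the parental types, so the F1 was + + / cv y.
The recombinant classes are + y and cv +: 37 + 32 = 69.
Recombination frequency = 69/500 = 0.1380 ≈ 13.8%, i.e. 13.8 m.u.

13.8 m.u.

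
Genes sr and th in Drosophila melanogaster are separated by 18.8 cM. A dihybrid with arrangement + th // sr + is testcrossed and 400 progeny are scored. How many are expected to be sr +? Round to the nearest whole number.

A map distance of 18.8 cM corresponds to a recombination frequency of 0.188.
The F1 is + th / sr +, so sr + is a parental gamete class with expected frequency (1 − r)/2 = 0.812/2 = 0.4060.
Expected number = 0.4060 × 400 = 162.40 ≈ 162.

162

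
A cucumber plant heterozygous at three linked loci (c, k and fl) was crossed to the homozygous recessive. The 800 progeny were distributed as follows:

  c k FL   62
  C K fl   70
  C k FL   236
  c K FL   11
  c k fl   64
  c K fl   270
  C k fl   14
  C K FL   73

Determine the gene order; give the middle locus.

fl

The two most frequent reciprocal classes, C k FL and c K fl, are the parental types, so the F1 was C k FL / c K fl.
The two rarest classes, C k fl and c K FL, are the double crossovers. Comparing them with the parentals, only the fl allele has switched, so fl is the middle locus and the order is c – fl – k.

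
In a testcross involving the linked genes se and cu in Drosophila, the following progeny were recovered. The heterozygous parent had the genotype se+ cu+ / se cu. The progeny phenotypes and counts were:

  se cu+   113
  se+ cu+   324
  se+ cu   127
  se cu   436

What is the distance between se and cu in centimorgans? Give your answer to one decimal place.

24.0 centimorgans

The recombinant classes are se+ cu and se cu+: 127 + 113 = 240.
Recombination frequency = 240/1000 = 0.2400 ≈ 24.0%, i.e. 24.0 centimorgans.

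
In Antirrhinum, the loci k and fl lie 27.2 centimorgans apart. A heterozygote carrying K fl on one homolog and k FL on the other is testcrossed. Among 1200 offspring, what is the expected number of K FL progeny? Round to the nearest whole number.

A map distance of 27.2 centimorgans corresponds to a recombination frequency of 0.272.
The F1 is K fl / k FL, so K FL is a recombinant gamete class with expected frequency r/2 = 0.272/2 = 0.1360.
Expected number = 0.1360 × 1200 = 163.20 ≈ 163.

163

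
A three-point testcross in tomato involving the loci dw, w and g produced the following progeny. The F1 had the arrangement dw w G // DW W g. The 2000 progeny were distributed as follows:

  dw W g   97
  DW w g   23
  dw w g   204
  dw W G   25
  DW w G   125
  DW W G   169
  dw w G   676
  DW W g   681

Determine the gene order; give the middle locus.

The two rarest classes, dw W G and DW w g, are the double crossovers. Comparing them with the parentals, only the w allele has switched, so w is the middle locus and the order is dw – w – g.

w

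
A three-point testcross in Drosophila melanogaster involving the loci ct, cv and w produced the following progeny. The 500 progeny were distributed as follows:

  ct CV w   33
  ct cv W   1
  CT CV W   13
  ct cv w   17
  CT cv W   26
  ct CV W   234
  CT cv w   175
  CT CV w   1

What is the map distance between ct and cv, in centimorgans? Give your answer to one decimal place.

6.4 centimorgans

The two most frequent reciprocal classes, CT cv w and ct CV W, are the parental types, so the F1 was CT cv w / ct CV W.
The two rarest classes, CT CV w and ct cv W, are the double crossovers. Comparing them with the parentals, only the cv allele has switched, so cv is the middle locus and the order is ct – cv – w.
Crossovers in the ct–cv interval produce the single-crossover classes ct cv w and CT CV W (17 + 13 = 30) plus the double crossovers (2).
RF(ct–cv) = (30 + 2) / 500 = 32/500 = 0.0640 → 6.4 centimorgans.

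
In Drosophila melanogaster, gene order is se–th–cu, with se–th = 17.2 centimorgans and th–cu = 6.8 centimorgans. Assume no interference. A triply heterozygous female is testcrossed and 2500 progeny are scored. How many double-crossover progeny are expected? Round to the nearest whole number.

Map distances give recombination frequencies of 0.172 and 0.068 for the two intervals.
With no interference, expected double-crossover frequency = 0.172 × 0.068 = 0.01170.
Expected number = 0.01170 × 2500 = 29.24 ≈ 29.

29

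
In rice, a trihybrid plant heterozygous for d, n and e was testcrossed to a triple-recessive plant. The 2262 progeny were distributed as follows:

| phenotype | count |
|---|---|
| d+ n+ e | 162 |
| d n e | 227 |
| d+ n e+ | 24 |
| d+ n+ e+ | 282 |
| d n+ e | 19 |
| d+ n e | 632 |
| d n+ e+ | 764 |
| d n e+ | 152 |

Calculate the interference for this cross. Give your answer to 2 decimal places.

0.51

The two most frequent reciprocal classes, d n+ e+ and d+ n e, are the parental types, so the F1 was d n+ e+ / d+ n e.
The two rarest classes, d n+ e and d+ n e+, are the double crossovers. Comparing them with the parentals, only the e allele has switched, so e is the middle locus and the order is d – e – n.
d–e: (509 + 43)/2262 = 0.2440; e–n: (314 + 43)/2262 = 0.1578.
Expected DCO frequency = 0.2440 × 0.1578 ≈ 0.03850; observed = 43/2262 ≈ 0.01901.
Coefficient of coincidence = 0.01901/0.03850 ≈ 0.49; interference = 1 − 0.49 = 0.51.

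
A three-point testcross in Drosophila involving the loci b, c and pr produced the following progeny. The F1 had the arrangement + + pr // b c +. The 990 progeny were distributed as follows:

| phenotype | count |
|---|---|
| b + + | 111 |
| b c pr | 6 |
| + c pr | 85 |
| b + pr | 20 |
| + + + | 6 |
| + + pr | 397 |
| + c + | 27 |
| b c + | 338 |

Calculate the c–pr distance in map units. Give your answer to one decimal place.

The two rarest classes, + + + and b c pr, are the double crossovers. Comparing them with the parentals, only the pr allele has switched, so pr is the middle locus and the order is b – pr – c.
Crossovers in the pr–c interval produce the single-crossover classes + c pr and b + + (85 + 111 = 196) plus the double crossovers (12).
RF(pr–c) = (196 + 12) / 990 = 208/990 = 0.2101 → 21.0 map units.

21.0 map units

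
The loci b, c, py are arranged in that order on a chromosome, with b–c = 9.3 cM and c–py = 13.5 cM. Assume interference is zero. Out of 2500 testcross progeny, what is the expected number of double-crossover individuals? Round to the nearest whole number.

31

Map distances give recombination frequencies of 0.093 and 0.135 for the two intervals.
With no interference, expected double-crossover frequency = 0.093 × 0.135 = 0.01256.
Expected number = 0.01256 × 2500 = 31.39 ≈ 31.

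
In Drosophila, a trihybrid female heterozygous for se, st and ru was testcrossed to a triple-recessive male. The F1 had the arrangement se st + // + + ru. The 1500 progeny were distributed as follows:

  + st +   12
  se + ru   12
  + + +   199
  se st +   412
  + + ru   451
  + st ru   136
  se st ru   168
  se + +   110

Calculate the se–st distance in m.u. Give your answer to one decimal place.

18.0 m.u.

The two rarest classes, + st + and se + ru, are the double crossovers. Comparing them with the parentals, only the se allele has switched, so se is the middle locus and the order is ru – se – st.
Crossovers in the se–st interval produce the single-crossover classes se + + and + st ru (110 + 136 = 246) plus the double crossovers (24).
RF(se–st) = (246 + 24) / 1500 = 270/1500 = 0.1800 → 18.0 m.u.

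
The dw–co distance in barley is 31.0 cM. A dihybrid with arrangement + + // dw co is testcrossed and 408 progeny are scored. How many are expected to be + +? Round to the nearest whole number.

A map distance of 31.0 cM corresponds to a recombination frequency of 0.310.
The F1 is + + / dw co, so + + is a parental gamete class with expected frequency (1 − r)/2 = 0.690/2 = 0.3450.
Expected number = 0.3450 × 408 = 140.76 ≈ 141.

141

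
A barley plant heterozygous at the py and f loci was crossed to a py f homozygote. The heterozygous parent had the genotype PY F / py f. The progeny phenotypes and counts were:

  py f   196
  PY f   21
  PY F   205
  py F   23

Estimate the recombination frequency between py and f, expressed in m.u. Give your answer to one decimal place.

The recombinant classes are PY f and py F: 21 + 23 = 44.
Recombination frequency = 44/445 = 0.0989 ≈ 9.9%, i.e. 9.9 m.u.

9.9 m.u.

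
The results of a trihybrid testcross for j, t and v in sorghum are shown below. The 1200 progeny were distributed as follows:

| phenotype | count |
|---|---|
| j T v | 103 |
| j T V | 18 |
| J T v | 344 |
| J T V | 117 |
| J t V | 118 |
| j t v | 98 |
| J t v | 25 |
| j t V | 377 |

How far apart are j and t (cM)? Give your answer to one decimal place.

The two most frequent reciprocal classes, j t V and J T v, are the parental types, so the F1 was j t V / J T v.
The two rarest classes, j T V and J t v, are the double crossovers. Comparing them with the parentals, only the t allele has switched, so t is the middle locus and the order is v – t – j.
Crossovers in the t–j interval produce the single-crossover classes J t V and j T v (118 + 103 = 221) plus the double crossovers (43).
RF(t–j) = (221 + 43) / 1200 = 264/1200 = 0.2200 → 22.0 cM.

22.0 cM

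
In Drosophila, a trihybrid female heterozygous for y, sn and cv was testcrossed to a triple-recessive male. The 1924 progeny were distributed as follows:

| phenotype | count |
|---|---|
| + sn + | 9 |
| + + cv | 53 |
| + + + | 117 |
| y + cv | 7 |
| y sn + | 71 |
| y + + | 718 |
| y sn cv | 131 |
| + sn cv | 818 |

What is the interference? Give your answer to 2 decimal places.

0.17

The two most frequent reciprocal classes, y + + and + sn cv, are the parental types, so the F1 was y + + / + sn cv.
The two rarest classes, y + cv and + sn +, are the double crossovers. Comparing them with the parentals, only the cv allele has switched, so cv is the middle locus and the order is sn – cv – y.
sn–cv: (124 + 16)/1924 = 0.0728; cv–y: (248 + 16)/1924 = 0.1372.
Expected DCO frequency = 0.0728 × 0.1372 ≈ 0.00999; observed = 16/1924 ≈ 0.00832.
Coefficient of coincidence = 0.00832/0.00999 ≈ 0.83; interference = 1 − 0.83 = 0.17.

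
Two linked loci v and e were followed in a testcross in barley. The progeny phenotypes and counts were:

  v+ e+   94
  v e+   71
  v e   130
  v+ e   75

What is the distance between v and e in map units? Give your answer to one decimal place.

39.5 map units

The two most frequent classes, v+ e+ (94) and v e (130), are the parental types, so the F1 was v+ e+ / v e.
The recombinant classes are v+ e and v e+: 75 + 71 = 146.
Recombination frequency = 146/370 = 0.3946 ≈ 39.5%, i.e. 39.5 map units.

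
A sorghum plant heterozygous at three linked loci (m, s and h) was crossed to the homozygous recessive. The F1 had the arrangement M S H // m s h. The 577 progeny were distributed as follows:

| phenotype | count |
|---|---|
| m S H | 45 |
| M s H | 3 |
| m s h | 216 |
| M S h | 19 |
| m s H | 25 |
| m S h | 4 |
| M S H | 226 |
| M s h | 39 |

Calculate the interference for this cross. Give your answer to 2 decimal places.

0.13

The two rarest classes, M s H and m S h, are the double crossovers. Comparing them with the parentals, only the s allele has switched, so s is the middle locus and the order is m – s – h.
m–s: (84 + 7)/577 = 0.1577; s–h: (44 + 7)/577 = 0.0884.
Expected DCO frequency = 0.1577 × 0.0884 ≈ 0.01394; observed = 7/577 ≈ 0.01213.
Coefficient of coincidence = 0.01213/0.01394 ≈ 0.87; interference = 1 − 0.87 = 0.13.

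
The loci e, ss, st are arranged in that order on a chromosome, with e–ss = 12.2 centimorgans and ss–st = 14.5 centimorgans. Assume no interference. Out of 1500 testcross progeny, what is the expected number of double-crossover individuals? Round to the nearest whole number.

27

Map distances give recombination frequencies of 0.122 and 0.145 for the two intervals.
With no interference, expected double-crossover frequency = 0.122 × 0.145 = 0.01769.
Expected number = 0.01769 × 1500 = 26.53 ≈ 27.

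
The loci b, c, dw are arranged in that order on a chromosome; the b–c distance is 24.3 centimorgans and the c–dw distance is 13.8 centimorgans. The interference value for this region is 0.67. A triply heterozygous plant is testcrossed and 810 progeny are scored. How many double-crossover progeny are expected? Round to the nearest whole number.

Map distances give recombination frequencies of 0.243 and 0.138 for the two intervals.
With interference 0.67 (so coincidence = 0.33), expected double-crossover frequency = 0.243 × 0.138 × 0.33 = 0.01107.
Expected number = 0.01107 × 810 = 8.96 ≈ 9.

9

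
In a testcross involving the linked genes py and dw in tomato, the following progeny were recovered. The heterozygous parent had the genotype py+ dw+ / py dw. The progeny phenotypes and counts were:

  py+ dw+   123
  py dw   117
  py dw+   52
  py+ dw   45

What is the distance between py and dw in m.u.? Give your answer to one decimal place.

The recombinant classes are py+ dw and py dw+: 45 + 52 = 97.
Recombination frequency = 97/337 = 0.2878 ≈ 28.8%, i.e. 28.8 m.u.

28.8 m.u.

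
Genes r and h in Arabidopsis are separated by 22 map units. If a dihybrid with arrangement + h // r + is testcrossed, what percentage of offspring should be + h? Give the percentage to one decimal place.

A map distance of 22 map units corresponds to a recombination frequency of 0.220.
The F1 is + h / r +, so + h is a parental gamete class with expected frequency (1 − r)/2 = 0.780/2 = 0.3900.
That is 0.3900 = 39.0% of the progeny.

39.0%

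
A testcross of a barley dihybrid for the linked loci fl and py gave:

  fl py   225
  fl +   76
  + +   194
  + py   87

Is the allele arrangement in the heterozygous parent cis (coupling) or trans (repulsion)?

cis

The two most frequent classes are + + (194) and fl py (225); these are the parental (non-recombinant) types.
So the F1 carried + + on one chromosome and fl py on the other — the recessive alleles are on the same chromosome (cis / coupling).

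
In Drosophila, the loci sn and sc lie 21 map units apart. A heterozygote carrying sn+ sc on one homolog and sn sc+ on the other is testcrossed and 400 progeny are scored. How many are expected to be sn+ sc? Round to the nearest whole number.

A map distance of 21 map units corresponds to a recombination frequency of 0.210.
The F1 is sn+ sc / sn sc+, so sn+ sc is a parental gamete class with expected frequency (1 − r)/2 = 0.790/2 = 0.3950.
Expected number = 0.3950 × 400 = 158.00 ≈ 158.

158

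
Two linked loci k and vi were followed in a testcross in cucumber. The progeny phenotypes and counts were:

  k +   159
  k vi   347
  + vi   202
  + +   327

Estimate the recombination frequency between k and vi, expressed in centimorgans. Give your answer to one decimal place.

The two most frequent classes, + + (327) and k vi (347), are the parental types, so the F1 was + + / k vi.
The recombinant classes are + vi and k +: 202 + 159 = 361.
Recombination frequency = 361/1035 = 0.3488 ≈ 34.9%, i.e. 34.9 centimorgans.

34.9 centimorgans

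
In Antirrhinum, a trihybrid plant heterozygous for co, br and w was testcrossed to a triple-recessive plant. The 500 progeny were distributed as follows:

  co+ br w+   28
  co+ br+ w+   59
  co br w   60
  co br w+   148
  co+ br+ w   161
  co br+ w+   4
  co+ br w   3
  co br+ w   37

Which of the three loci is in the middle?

br

The two most frequent reciprocal classes, co br w+ and co+ br+ w, are the parental types, so the F1 was co br w+ / co+ br+ w.
The two rarest classes, co br+ w+ and co+ br w, are the double crossovers. Comparing them with the parentals, only the br allele has switched, so br is the middle locus and the order is co – br – w.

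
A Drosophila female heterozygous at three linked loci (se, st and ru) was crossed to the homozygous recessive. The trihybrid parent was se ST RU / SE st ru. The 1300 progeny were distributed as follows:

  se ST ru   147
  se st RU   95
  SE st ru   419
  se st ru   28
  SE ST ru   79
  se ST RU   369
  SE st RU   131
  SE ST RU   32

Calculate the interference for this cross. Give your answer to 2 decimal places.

The two rarest classes, SE ST RU and se st ru, are the double crossovers. Comparing them with the parentals, only the se allele has switched, so se is the middle locus and the order is st – se – ru.
st–se: (174 + 60)/1300 = 0.1800; se–ru: (278 + 60)/1300 = 0.2600.
Expected DCO frequency = 0.1800 × 0.2600 ≈ 0.04680; observed = 60/1300 ≈ 0.04615.
Coefficient of coincidence = 0.04615/0.04680 ≈ 0.99; interference = 1 − 0.99 = 0.01.

0.01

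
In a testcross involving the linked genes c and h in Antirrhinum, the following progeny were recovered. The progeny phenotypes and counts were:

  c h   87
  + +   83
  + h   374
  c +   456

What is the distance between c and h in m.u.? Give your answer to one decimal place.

The two most frequent classes, + h (374) and c + (456), are the parental types, so the F1 was + h / c +.
The recombinant classes are + + and c h: 83 + 87 = 170.
Recombination frequency = 170/1000 = 0.1700 ≈ 17.0%, i.e. 17.0 m.u.

17.0 m.u.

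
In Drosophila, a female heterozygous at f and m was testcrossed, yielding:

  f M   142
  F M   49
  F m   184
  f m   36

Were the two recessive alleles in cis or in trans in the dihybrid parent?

trans

The two most frequent classes are F m (184) and f M (142); these are the parental (non-recombinant) types.
So the F1 carried F m on one chromosome and f M on the other — the recessive alleles are on opposite chromosomes (trans / repulsion).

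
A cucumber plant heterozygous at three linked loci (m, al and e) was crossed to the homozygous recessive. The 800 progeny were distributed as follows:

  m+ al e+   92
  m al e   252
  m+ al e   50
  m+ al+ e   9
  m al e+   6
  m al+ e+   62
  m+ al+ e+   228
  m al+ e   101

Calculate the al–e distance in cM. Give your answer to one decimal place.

26.0 cM

The two most frequent reciprocal classes, m al e and m+ al+ e+, are the parental types, so the F1 was m al e / m+ al+ e+.
The two rarest classes, m al e+ and m+ al+ e, are the double crossovers. Comparing them with the parentals, only the e allele has switched, so e is the middle locus and the order is m – e – al.
Crossovers in the e–al interval produce the single-crossover classes m al+ e and m+ al e+ (101 + 92 = 193) plus the double crossovers (15).
RF(e–al) = (193 + 15) / 800 = 208/800 = 0.2600 → 26.0 cM.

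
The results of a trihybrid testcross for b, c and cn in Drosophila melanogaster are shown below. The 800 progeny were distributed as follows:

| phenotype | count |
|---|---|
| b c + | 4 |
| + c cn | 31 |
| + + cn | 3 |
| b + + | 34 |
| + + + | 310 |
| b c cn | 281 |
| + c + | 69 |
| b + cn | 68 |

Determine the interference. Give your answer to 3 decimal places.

The two most frequent reciprocal classes, + + + and b c cn, are the parental types, so the F1 was + + + / b c cn.
The two rarest classes, + + cn and b c +, are the double crossovers. Comparing them with the parentals, only the cn allele has switched, so cn is the middle locus and the order is c – cn – b.
c–cn: (137 + 7)/800 = 0.1800; cn–b: (65 + 7)/800 = 0.0900.
Expected DCO frequency = 0.1800 × 0.0900 ≈ 0.01620; observed = 7/800 ≈ 0.00875.
Coefficient of coincidence = 0.00875/0.01620 ≈ 0.540; interference = 1 − 0.540 = 0.460.

0.460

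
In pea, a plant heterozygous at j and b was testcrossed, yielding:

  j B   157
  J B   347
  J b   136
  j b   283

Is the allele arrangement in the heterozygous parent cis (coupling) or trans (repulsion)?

The two most frequent classes are J B (347) and j b (283); these are the parental (non-recombinant) types.
So the F1 carried J B on one chromosome and j b on the other — the recessive alleles are on the same chromosome (cis / coupling).

cis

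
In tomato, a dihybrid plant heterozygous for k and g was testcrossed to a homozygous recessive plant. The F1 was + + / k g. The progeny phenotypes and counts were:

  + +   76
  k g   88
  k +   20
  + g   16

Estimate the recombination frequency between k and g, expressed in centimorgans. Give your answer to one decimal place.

18.0 centimorgans

The recombinant classes are + g and k +: 16 + 20 = 36.
Recombination frequency = 36/200 = 0.1800 ≈ 18.0%, i.e. 18.0 centimorgans.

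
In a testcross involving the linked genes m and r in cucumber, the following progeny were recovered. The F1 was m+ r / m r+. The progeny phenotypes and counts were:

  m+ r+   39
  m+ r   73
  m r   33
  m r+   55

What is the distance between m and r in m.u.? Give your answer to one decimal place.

The recombinant classes are m+ r+ and m r: 39 + 33 = 72.
Recombination frequency = 72/200 = 0.3600 ≈ 36.0%, i.e. 36.0 m.u.

36.0 m.u.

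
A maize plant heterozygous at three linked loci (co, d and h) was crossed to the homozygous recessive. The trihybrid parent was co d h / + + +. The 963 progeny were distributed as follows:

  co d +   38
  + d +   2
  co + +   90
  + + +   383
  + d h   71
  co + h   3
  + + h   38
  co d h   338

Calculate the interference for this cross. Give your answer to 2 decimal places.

The two rarest classes, co + h and + d +, are the double crossovers. Comparing them with the parentals, only the d allele has switched, so d is the middle locus and the order is co – d – h.
co–d: (161 + 5)/963 = 0.1724; d–h: (76 + 5)/963 = 0.0841.
Expected DCO frequency = 0.1724 × 0.0841 ≈ 0.01450; observed = 5/963 ≈ 0.00519.
Coefficient of coincidence = 0.00519/0.01450 ≈ 0.36; interference = 1 − 0.36 = 0.64.

0.64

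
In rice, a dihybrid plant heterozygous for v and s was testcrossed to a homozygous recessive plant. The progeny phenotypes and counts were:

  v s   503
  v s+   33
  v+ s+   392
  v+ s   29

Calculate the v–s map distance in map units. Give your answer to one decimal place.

The two most frequent classes, v+ s+ (392) and v s (503), are the parental types, so the F1 was v+ s+ / v s.
The recombinant classes are v+ s and v s+: 29 + 33 = 62.
Recombination frequency = 62/957 = 0.0648 ≈ 6.5%, i.e. 6.5 map units.

6.5 map units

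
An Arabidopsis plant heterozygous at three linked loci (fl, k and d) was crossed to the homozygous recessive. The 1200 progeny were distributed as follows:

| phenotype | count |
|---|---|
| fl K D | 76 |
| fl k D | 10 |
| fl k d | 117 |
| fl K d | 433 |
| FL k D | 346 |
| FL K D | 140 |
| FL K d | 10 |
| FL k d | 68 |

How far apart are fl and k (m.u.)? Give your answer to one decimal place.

The two most frequent reciprocal classes, FL k D and fl K d, are the parental types, so the F1 was FL k D / fl K d.
The two rarest classes, fl k D and FL K d, are the double crossovers. Comparing them with the parentals, only the fl allele has switched, so fl is the middle locus and the order is d – fl – k.
Crossovers in the fl–k interval produce the single-crossover classes FL K D and fl k d (140 + 117 = 257) plus the double crossovers (20).
RF(fl–k) = (257 + 20) / 1200 = 277/1200 = 0.2308 → 23.1 m.u.

23.1 m.u.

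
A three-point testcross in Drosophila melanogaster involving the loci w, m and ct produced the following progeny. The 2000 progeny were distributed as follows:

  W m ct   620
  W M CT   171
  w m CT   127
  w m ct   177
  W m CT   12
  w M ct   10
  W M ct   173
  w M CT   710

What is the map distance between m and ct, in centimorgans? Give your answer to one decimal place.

16.1 centimorgans

The two most frequent reciprocal classes, W m ct and w M CT, are the parental types, so the F1 was W m ct / w M CT.
The two rarest classes, W m CT and w M ct, are the double crossovers. Comparing them with the parentals, only the ct allele has switched, so ct is the middle locus and the order is m – ct – w.
Crossovers in the m–ct interval produce the single-crossover classes W M ct and w m CT (173 + 127 = 300) plus the double crossovers (22).
RF(m–ct) = (300 + 22) / 2000 = 322/2000 = 0.1610 → 16.1 centimorgans.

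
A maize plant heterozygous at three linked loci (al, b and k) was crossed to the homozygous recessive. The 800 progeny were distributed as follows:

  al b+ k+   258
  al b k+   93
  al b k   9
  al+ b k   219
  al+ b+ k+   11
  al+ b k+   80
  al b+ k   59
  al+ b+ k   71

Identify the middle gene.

The two most frequent reciprocal classes, al+ b k and al b+ k+, are the parental types, so the F1 was al+ b k / al b+ k+.
The two rarest classes, al b k and al+ b+ k+, are the double crossovers. Comparing them with the parentals, only the al allele has switched, so al is the middle locus and the order is b – al – k.

al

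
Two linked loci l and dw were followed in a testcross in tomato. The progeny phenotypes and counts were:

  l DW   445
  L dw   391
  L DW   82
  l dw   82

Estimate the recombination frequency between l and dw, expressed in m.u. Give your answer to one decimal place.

16.4 m.u.

The two most frequent classes, L dw (391) and l DW (445), are the parental types, so the F1 was L dw / l DW.
The recombinant classes are L DW and l dw: 82 + 82 = 164.
Recombination frequency = 164/1000 = 0.1640 ≈ 16.4%, i.e. 16.4 m.u.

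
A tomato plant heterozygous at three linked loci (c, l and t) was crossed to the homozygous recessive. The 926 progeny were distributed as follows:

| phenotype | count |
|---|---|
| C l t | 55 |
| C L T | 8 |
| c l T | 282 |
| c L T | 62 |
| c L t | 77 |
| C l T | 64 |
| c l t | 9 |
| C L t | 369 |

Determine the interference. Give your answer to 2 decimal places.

The two most frequent reciprocal classes, c l T and C L t, are the parental types, so the F1 was c l T / C L t.
The two rarest classes, c l t and C L T, are the double crossovers. Comparing them with the parentals, only the t allele has switched, so t is the middle locus and the order is c – t – l.
c–t: (141 + 17)/926 = 0.1706; t–l: (117 + 17)/926 = 0.1447.
Expected DCO frequency = 0.1706 × 0.1447 ≈ 0.02469; observed = 17/926 ≈ 0.01836.
Coefficient of coincidence = 0.01836/0.02469 ≈ 0.74; interference = 1 − 0.74 = 0.26.

0.26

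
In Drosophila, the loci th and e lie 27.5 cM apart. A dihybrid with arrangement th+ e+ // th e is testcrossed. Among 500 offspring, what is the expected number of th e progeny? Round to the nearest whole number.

181

A map distance of 27.5 cM corresponds to a recombination frequency of 0.275.
The F1 is th+ e+ / th e, so th e is a parental gamete class with expected frequency (1 − r)/2 = 0.725/2 = 0.3625.
Expected number = 0.3625 × 500 = 181.25 ≈ 181.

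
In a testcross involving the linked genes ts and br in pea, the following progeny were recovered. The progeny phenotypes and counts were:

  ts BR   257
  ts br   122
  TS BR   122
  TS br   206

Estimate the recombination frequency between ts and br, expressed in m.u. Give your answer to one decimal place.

The two most frequent classes, TS br (206) and ts BR (257), are the parental types, so the F1 was TS br / ts BR.
The recombinant classes are TS BR and ts br: 122 + 122 = 244.
Recombination frequency = 244/707 = 0.3451 ≈ 34.5%, i.e. 34.5 m.u.

34.5 m.u.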